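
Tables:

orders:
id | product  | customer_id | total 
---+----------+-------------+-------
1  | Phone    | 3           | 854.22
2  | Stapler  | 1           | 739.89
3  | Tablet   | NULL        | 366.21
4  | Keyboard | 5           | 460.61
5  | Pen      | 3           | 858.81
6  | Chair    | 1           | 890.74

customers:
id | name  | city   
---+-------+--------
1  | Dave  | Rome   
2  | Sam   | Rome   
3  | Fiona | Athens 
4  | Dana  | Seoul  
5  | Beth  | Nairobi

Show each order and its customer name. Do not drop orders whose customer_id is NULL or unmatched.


LEFT JOIN keeps every row from orders (the left table); where customer_id has no match in customers, the customer columns become NULL. Walk through each order:
  - order 1 (Phone): customer_id=3 -> matches Fiona
  - order 2 (Stapler): customer_id=1 -> matches Dave
  - order 3 (Tablet): customer_id=NULL, no match -> kept with NULL
  - order 4 (Keyboard): customer_id=5 -> matches Beth
  - order 5 (Pen): customer_id=3 -> matches Fiona
  - order 6 (Chair): customer_id=1 -> matches Dave
All 6 rows appear; 1 has NULL customer.

SQL:
SELECT a.product, b.name AS customer
FROM orders a
LEFT JOIN customers b ON a.customer_id = b.id

Result:
product  | customer
---------+---------
Phone    | Fiona   
Stapler  | Dave    
Tablet   | NULL    
Keyboard | Beth    
Pen      | Fiona   
Chair    | Dave    


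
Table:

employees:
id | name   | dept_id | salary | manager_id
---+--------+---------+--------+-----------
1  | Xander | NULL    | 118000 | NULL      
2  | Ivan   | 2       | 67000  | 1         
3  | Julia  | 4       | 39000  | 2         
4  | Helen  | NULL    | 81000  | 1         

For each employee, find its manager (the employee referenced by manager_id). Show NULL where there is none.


This is a self-join: employees is joined to a second copy of itself, matching each row's manager_id to another row's id. Use LEFT JOIN so rows with manager_id=NULL are kept.
  - employee 1 (Xander): manager_id=NULL -> NULL
  - employee 2 (Ivan): manager_id=1 -> Xander
  - employee 3 (Julia): manager_id=2 -> Ivan
  - employee 4 (Helen): manager_id=1 -> Xander

SQL:
SELECT a.name AS item, b.name AS manager
FROM employees a
LEFT JOIN employees b ON a.manager_id = b.id

Result:
item   | manager
-------+--------
Xander | NULL   
Ivan   | Xander 
Julia  | Ivan   
Helen  | Xander 


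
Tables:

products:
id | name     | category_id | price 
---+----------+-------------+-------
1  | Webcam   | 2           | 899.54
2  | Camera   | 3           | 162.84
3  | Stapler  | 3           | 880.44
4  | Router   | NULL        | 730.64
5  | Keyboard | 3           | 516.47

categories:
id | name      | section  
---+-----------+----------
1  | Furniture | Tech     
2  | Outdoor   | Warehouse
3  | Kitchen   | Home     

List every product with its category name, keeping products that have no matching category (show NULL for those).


LEFT JOIN keeps every row from products (the left table); where category_id has no match in categories, the category columns become NULL. Walk through each product:
  - product 1 (Webcam): category_id=2 -> matches Outdoor
  - product 2 (Camera): category_id=3 -> matches Kitchen
  - product 3 (Stapler): category_id=3 -> matches Kitchen
  - product 4 (Router): category_id=NULL, no match -> kept with NULL
  - product 5 (Keyboard): category_id=3 -> matches Kitchen
All 5 rows appear; 1 has NULL category.

SQL:
SELECT a.name, b.name AS category
FROM products a
LEFT JOIN categories b ON a.category_id = b.id

Result:
name     | category
---------+---------
Webcam   | Outdoor 
Camera   | Kitchen 
Stapler  | Kitchen 
Router   | NULL    
Keyboard | Kitchen 


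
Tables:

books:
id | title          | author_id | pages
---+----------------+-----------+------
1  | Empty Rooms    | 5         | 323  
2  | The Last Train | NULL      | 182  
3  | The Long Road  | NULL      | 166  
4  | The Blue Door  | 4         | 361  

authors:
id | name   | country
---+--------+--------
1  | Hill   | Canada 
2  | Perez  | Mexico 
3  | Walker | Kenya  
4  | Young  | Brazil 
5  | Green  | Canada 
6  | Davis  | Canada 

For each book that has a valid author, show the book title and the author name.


INNER JOIN keeps only books rows whose author_id matches an id in authors. Walk through each book:
  - book 1 (Empty Rooms): author_id=5 -> matches Green
  - book 2 (The Last Train): author_id=NULL, no match -> dropped
  - book 3 (The Long Road): author_id=NULL, no match -> dropped
  - book 4 (The Blue Door): author_id=4 -> matches Young
So 2 of 4 rows are dropped.

SQL:
SELECT a.title, b.name AS author
FROM books a
INNER JOIN authors b ON a.author_id = b.id

Result:
title         | author
--------------+-------
Empty Rooms   | Green 
The Blue Door | Young 


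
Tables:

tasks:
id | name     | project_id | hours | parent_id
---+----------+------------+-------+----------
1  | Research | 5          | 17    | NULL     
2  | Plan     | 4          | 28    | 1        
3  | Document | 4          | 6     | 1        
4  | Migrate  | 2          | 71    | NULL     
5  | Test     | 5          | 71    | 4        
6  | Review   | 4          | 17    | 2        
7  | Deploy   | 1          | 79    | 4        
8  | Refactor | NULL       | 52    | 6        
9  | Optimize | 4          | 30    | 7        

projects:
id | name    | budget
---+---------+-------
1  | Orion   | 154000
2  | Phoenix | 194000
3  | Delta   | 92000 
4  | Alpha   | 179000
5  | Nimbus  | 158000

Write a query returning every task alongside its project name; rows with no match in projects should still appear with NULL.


LEFT JOIN keeps every row from tasks (the left table); where project_id has no match in projects, the project columns become NULL. Walk through each task:
  - task 1 (Research): project_id=5 -> matches Nimbus
  - task 2 (Plan): project_id=4 -> matches Alpha
  - task 3 (Document): project_id=4 -> matches Alpha
  - task 4 (Migrate): project_id=2 -> matches Phoenix
  - task 5 (Test): project_id=5 -> matches Nimbus
  - task 6 (Review): project_id=4 -> matches Alpha
  - task 7 (Deploy): project_id=1 -> matches Orion
  - task 8 (Refactor): project_id=NULL, no match -> kept with NULL
  - task 9 (Optimize): project_id=4 -> matches Alpha
All 9 rows appear; 1 has NULL project.

SQL:
SELECT a.name, b.name AS project
FROM tasks a
LEFT JOIN projects b ON a.project_id = b.id

Result:
name     | project
---------+--------
Research | Nimbus 
Plan     | Alpha  
Document | Alpha  
Migrate  | Phoenix
Test     | Nimbus 
Review   | Alpha  
Deploy   | Orion  
Refactor | NULL   
Optimize | Alpha  


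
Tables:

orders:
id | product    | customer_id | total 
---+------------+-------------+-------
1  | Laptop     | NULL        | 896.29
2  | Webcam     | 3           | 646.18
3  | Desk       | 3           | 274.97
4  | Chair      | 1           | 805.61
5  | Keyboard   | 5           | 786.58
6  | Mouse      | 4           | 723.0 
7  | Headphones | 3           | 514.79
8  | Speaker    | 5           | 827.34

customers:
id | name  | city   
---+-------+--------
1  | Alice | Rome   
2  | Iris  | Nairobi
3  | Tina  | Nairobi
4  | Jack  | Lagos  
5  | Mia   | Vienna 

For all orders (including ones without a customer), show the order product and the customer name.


LEFT JOIN keeps every row from orders (the left table); where customer_id has no match in customers, the customer columns become NULL. Walk through each order:
  - order 1 (Laptop): customer_id=NULL, no match -> kept with NULL
  - order 2 (Webcam): customer_id=3 -> matches Tina
  - order 3 (Desk): customer_id=3 -> matches Tina
  - order 4 (Chair): customer_id=1 -> matches Alice
  - order 5 (Keyboard): customer_id=5 -> matches Mia
  - order 6 (Mouse): customer_id=4 -> matches Jack
  - order 7 (Headphones): customer_id=3 -> matches Tina
  - order 8 (Speaker): customer_id=5 -> matches Mia
All 8 rows appear; 1 has NULL customer.

SQL:
SELECT a.product, b.name AS customer
FROM orders a
LEFT JOIN customers b ON a.customer_id = b.id

Result:
product    | customer
-----------+---------
Laptop     | NULL    
Webcam     | Tina    
Desk       | Tina    
Chair      | Alice   
Keyboard   | Mia     
Mouse      | Jack    
Headphones | Tina    
Speaker    | Mia     


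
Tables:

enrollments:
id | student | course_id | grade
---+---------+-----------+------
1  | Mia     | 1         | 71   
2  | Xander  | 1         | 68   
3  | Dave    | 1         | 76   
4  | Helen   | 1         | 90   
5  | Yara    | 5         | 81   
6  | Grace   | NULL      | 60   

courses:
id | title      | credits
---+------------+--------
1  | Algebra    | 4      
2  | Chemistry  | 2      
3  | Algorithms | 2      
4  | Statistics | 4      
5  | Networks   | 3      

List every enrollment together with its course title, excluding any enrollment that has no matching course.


INNER JOIN keeps only enrollments rows whose course_id matches an id in courses. Walk through each enrollment:
  - enrollment 1 (Mia): course_id=1 -> matches Algebra
  - enrollment 2 (Xander): course_id=1 -> matches Algebra
  - enrollment 3 (Dave): course_id=1 -> matches Algebra
  - enrollment 4 (Helen): course_id=1 -> matches Algebra
  - enrollment 5 (Yara): course_id=5 -> matches Networks
  - enrollment 6 (Grace): course_id=NULL, no match -> dropped
So 1 of 6 rows is dropped.

SQL:
SELECT a.student, b.title AS course
FROM enrollments a
INNER JOIN courses b ON a.course_id = b.id

Result:
student | course  
--------+---------
Mia     | Algebra 
Xander  | Algebra 
Dave    | Algebra 
Helen   | Algebra 
Yara    | Networks


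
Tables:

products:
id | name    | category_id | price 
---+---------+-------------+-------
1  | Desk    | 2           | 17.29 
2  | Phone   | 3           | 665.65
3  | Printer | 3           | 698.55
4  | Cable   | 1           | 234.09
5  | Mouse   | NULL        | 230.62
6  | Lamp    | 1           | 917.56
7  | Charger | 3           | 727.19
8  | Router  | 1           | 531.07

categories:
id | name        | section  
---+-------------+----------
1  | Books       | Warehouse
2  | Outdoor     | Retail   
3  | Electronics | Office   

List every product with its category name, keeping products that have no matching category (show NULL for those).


LEFT JOIN keeps every row from products (the left table); where category_id has no match in categories, the category columns become NULL. Walk through each product:
  - product 1 (Desk): category_id=2 -> matches Outdoor
  - product 2 (Phone): category_id=3 -> matches Electronics
  - product 3 (Printer): category_id=3 -> matches Electronics
  - product 4 (Cable): category_id=1 -> matches Books
  - product 5 (Mouse): category_id=NULL, no match -> kept with NULL
  - product 6 (Lamp): category_id=1 -> matches Books
  - product 7 (Charger): category_id=3 -> matches Electronics
  - product 8 (Router): category_id=1 -> matches Books
All 8 rows appear; 1 has NULL category.

SQL:
SELECT a.name, b.name AS category
FROM products a
LEFT JOIN categories b ON a.category_id = b.id

Result:
name    | category   
--------+------------
Desk    | Outdoor    
Phone   | Electronics
Printer | Electronics
Cable   | Books      
Mouse   | NULL       
Lamp    | Books      
Charger | Electronics
Router  | Books      


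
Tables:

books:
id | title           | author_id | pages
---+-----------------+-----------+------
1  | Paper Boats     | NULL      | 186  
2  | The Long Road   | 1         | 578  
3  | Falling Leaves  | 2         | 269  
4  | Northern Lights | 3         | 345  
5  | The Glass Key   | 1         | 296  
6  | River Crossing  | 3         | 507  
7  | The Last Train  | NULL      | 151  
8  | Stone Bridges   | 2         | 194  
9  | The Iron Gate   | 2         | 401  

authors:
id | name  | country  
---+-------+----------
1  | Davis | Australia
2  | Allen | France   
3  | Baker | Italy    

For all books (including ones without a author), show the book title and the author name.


LEFT JOIN keeps every row from books (the left table); where author_id has no match in authors, the author columns become NULL. Walk through each book:
  - book 1 (Paper Boats): author_id=NULL, no match -> kept with NULL
  - book 2 (The Long Road): author_id=1 -> matches Davis
  - book 3 (Falling Leaves): author_id=2 -> matches Allen
  - book 4 (Northern Lights): author_id=3 -> matches Baker
  - book 5 (The Glass Key): author_id=1 -> matches Davis
  - book 6 (River Crossing): author_id=3 -> matches Baker
  - book 7 (The Last Train): author_id=NULL, no match -> kept with NULL
  - book 8 (Stone Bridges): author_id=2 -> matches Allen
  - book 9 (The Iron Gate): author_id=2 -> matches Allen
All 9 rows appear; 2 have NULL author.

SQL:
SELECT a.title, b.name AS author
FROM books a
LEFT JOIN authors b ON a.author_id = b.id

Result:
title           | author
----------------+-------
Paper Boats     | NULL  
The Long Road   | Davis 
Falling Leaves  | Allen 
Northern Lights | Baker 
The Glass Key   | Davis 
River Crossing  | Baker 
The Last Train  | NULL  
Stone Bridges   | Allen 
The Iron Gate   | Allen 


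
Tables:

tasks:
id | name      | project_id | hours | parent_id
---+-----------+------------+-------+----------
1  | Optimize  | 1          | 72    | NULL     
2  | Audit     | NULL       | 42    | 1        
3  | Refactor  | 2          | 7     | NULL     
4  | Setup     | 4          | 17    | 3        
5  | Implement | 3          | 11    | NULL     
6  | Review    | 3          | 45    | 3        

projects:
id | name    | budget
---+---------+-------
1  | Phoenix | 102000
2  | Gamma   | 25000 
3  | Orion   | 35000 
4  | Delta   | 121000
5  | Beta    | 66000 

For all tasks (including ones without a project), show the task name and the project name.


LEFT JOIN keeps every row from tasks (the left table); where project_id has no match in projects, the project columns become NULL. Walk through each task:
  - task 1 (Optimize): project_id=1 -> matches Phoenix
  - task 2 (Audit): project_id=NULL, no match -> kept with NULL
  - task 3 (Refactor): project_id=2 -> matches Gamma
  - task 4 (Setup): project_id=4 -> matches Delta
  - task 5 (Implement): project_id=3 -> matches Orion
  - task 6 (Review): project_id=3 -> matches Orion
All 6 rows appear; 1 has NULL project.

SQL:
SELECT a.name, b.name AS project
FROM tasks a
LEFT JOIN projects b ON a.project_id = b.id

Result:
name      | project
----------+--------
Optimize  | Phoenix
Audit     | NULL   
Refactor  | Gamma  
Setup     | Delta  
Implement | Orion  
Review    | Orion  


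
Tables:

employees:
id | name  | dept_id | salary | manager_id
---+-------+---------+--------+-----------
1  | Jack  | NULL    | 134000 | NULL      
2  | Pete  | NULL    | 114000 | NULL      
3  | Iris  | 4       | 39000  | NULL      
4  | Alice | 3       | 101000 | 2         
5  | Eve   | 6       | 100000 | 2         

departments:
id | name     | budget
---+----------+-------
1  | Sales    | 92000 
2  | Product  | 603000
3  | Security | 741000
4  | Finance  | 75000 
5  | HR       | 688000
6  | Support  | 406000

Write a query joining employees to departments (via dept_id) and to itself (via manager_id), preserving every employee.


Two LEFT JOINs from the same base table employees: one to departments via dept_id, one to employees itself via manager_id. Both are LEFT so every employee is preserved.
Match against departments:
  - employee 1 (Jack): dept_id=NULL, no match -> kept with NULL
  - employee 2 (Pete): dept_id=NULL, no match -> kept with NULL
  - employee 3 (Iris): dept_id=4 -> matches Finance
  - employee 4 (Alice): dept_id=3 -> matches Security
  - employee 5 (Eve): dept_id=6 -> matches Support
Match against employees (self):
  - employee 1 (Jack): manager_id=NULL -> NULL
  - employee 2 (Pete): manager_id=NULL -> NULL
  - employee 3 (Iris): manager_id=NULL -> NULL
  - employee 4 (Alice): manager_id=2 -> Pete
  - employee 5 (Eve): manager_id=2 -> Pete

SQL:
SELECT a.name, b.name AS department, c.name AS manager
FROM employees a
LEFT JOIN departments b ON a.dept_id = b.id
LEFT JOIN employees c ON a.manager_id = c.id

Result:
name  | department | manager
------+------------+--------
Jack  | NULL       | NULL   
Pete  | NULL       | NULL   
Iris  | Finance    | NULL   
Alice | Security   | Pete   
Eve   | Support    | Pete   


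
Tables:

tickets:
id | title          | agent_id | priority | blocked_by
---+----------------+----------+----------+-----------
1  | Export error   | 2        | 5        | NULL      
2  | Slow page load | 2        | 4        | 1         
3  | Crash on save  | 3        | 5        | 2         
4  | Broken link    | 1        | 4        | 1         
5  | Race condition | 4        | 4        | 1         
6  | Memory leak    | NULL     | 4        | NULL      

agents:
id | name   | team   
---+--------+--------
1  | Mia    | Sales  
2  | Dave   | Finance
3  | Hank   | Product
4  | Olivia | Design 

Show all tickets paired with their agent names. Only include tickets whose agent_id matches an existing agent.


INNER JOIN keeps only tickets rows whose agent_id matches an id in agents. Walk through each ticket:
  - ticket 1 (Export error): agent_id=2 -> matches Dave
  - ticket 2 (Slow page load): agent_id=2 -> matches Dave
  - ticket 3 (Crash on save): agent_id=3 -> matches Hank
  - ticket 4 (Broken link): agent_id=1 -> matches Mia
  - ticket 5 (Race condition): agent_id=4 -> matches Olivia
  - ticket 6 (Memory leak): agent_id=NULL, no match -> dropped
So 1 of 6 rows is dropped.

SQL:
SELECT a.title, b.name AS agent
FROM tickets a
INNER JOIN agents b ON a.agent_id = b.id

Result:
title          | agent 
---------------+-------
Export error   | Dave  
Slow page load | Dave  
Crash on save  | Hank  
Broken link    | Mia   
Race condition | Olivia


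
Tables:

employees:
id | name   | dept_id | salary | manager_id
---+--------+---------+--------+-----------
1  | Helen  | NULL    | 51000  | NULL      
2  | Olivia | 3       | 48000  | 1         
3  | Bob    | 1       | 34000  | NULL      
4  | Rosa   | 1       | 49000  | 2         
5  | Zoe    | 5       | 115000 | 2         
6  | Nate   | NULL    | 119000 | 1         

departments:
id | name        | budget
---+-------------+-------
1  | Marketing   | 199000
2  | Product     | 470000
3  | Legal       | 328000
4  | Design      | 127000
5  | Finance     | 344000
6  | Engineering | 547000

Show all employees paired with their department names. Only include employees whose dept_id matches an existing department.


INNER JOIN keeps only employees rows whose dept_id matches an id in departments. Walk through each employee:
  - employee 1 (Helen): dept_id=NULL, no match -> dropped
  - employee 2 (Olivia): dept_id=3 -> matches Legal
  - employee 3 (Bob): dept_id=1 -> matches Marketing
  - employee 4 (Rosa): dept_id=1 -> matches Marketing
  - employee 5 (Zoe): dept_id=5 -> matches Finance
  - employee 6 (Nate): dept_id=NULL, no match -> dropped
So 2 of 6 rows are dropped.

SQL:
SELECT a.name, b.name AS department
FROM employees a
INNER JOIN departments b ON a.dept_id = b.id

Result:
name   | department
-------+-----------
Olivia | Legal     
Bob    | Marketing 
Rosa   | Marketing 
Zoe    | Finance   


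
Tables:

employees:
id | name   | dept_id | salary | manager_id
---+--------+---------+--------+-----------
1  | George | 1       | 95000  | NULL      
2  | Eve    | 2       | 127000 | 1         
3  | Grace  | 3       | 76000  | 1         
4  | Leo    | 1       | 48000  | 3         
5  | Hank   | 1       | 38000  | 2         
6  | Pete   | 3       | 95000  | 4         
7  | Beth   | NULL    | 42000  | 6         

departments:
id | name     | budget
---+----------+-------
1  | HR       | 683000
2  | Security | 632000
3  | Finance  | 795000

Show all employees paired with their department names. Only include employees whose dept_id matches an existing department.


INNER JOIN keeps only employees rows whose dept_id matches an id in departments. Walk through each employee:
  - employee 1 (George): dept_id=1 -> matches HR
  - employee 2 (Eve): dept_id=2 -> matches Security
  - employee 3 (Grace): dept_id=3 -> matches Finance
  - employee 4 (Leo): dept_id=1 -> matches HR
  - employee 5 (Hank): dept_id=1 -> matches HR
  - employee 6 (Pete): dept_id=3 -> matches Finance
  - employee 7 (Beth): dept_id=NULL, no match -> dropped
So 1 of 7 rows is dropped.

SQL:
SELECT a.name, b.name AS department
FROM employees a
INNER JOIN departments b ON a.dept_id = b.id

Result:
name   | department
-------+-----------
George | HR        
Eve    | Security  
Grace  | Finance   
Leo    | HR        
Hank   | HR        
Pete   | Finance   


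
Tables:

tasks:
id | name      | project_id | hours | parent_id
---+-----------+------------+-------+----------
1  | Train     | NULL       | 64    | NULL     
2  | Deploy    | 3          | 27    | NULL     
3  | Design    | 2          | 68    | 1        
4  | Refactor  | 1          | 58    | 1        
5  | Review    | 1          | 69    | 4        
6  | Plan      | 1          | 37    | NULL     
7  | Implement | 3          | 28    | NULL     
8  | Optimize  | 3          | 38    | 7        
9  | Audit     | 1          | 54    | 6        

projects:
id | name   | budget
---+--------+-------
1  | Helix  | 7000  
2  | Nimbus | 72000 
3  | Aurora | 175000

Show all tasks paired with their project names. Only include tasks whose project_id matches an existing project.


INNER JOIN keeps only tasks rows whose project_id matches an id in projects. Walk through each task:
  - task 1 (Train): project_id=NULL, no match -> dropped
  - task 2 (Deploy): project_id=3 -> matches Aurora
  - task 3 (Design): project_id=2 -> matches Nimbus
  - task 4 (Refactor): project_id=1 -> matches Helix
  - task 5 (Review): project_id=1 -> matches Helix
  - task 6 (Plan): project_id=1 -> matches Helix
  - task 7 (Implement): project_id=3 -> matches Aurora
  - task 8 (Optimize): project_id=3 -> matches Aurora
  - task 9 (Audit): project_id=1 -> matches Helix
So 1 of 9 rows is dropped.

SQL:
SELECT a.name, b.name AS project
FROM tasks a
INNER JOIN projects b ON a.project_id = b.id

Result:
name      | project
----------+--------
Deploy    | Aurora 
Design    | Nimbus 
Refactor  | Helix  
Review    | Helix  
Plan      | Helix  
Implement | Aurora 
Optimize  | Aurora 
Audit     | Helix  


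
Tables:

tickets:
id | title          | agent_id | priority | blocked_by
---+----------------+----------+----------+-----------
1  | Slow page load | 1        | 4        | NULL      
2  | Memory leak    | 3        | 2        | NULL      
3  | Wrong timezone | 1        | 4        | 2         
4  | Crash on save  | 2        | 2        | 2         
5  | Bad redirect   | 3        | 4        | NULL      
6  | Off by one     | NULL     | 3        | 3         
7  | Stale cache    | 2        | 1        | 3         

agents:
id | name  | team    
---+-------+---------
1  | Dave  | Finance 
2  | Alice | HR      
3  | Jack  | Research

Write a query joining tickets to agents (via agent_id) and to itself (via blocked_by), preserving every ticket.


Two LEFT JOINs from the same base table tickets: one to agents via agent_id, one to tickets itself via blocked_by. Both are LEFT so every ticket is preserved.
Match against agents:
  - ticket 1 (Slow page load): agent_id=1 -> matches Dave
  - ticket 2 (Memory leak): agent_id=3 -> matches Jack
  - ticket 3 (Wrong timezone): agent_id=1 -> matches Dave
  - ticket 4 (Crash on save): agent_id=2 -> matches Alice
  - ticket 5 (Bad redirect): agent_id=3 -> matches Jack
  - ticket 6 (Off by one): agent_id=NULL, no match -> kept with NULL
  - ticket 7 (Stale cache): agent_id=2 -> matches Alice
Match against tickets (self):
  - ticket 1 (Slow page load): blocked_by=NULL -> NULL
  - ticket 2 (Memory leak): blocked_by=NULL -> NULL
  - ticket 3 (Wrong timezone): blocked_by=2 -> Memory leak
  - ticket 4 (Crash on save): blocked_by=2 -> Memory leak
  - ticket 5 (Bad redirect): blocked_by=NULL -> NULL
  - ticket 6 (Off by one): blocked_by=3 -> Wrong timezone
  - ticket 7 (Stale cache): blocked_by=3 -> Wrong timezone

SQL:
SELECT a.title, b.name AS agent, c.title AS blocked_by
FROM tickets a
LEFT JOIN agents b ON a.agent_id = b.id
LEFT JOIN tickets c ON a.blocked_by = c.id

Result:
title          | agent | blocked_by    
---------------+-------+---------------
Slow page load | Dave  | NULL          
Memory leak    | Jack  | NULL          
Wrong timezone | Dave  | Memory leak   
Crash on save  | Alice | Memory leak   
Bad redirect   | Jack  | NULL          
Off by one     | NULL  | Wrong timezone
Stale cache    | Alice | Wrong timezone


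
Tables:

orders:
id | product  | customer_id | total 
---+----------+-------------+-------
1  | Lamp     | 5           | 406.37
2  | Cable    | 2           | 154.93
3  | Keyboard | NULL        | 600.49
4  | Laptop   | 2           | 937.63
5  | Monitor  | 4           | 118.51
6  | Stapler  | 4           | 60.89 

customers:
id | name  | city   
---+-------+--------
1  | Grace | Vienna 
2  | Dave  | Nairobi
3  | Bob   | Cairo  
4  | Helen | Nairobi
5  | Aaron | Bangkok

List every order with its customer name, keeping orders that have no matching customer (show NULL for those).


LEFT JOIN keeps every row from orders (the left table); where customer_id has no match in customers, the customer columns become NULL. Walk through each order:
  - order 1 (Lamp): customer_id=5 -> matches Aaron
  - order 2 (Cable): customer_id=2 -> matches Dave
  - order 3 (Keyboard): customer_id=NULL, no match -> kept with NULL
  - order 4 (Laptop): customer_id=2 -> matches Dave
  - order 5 (Monitor): customer_id=4 -> matches Helen
  - order 6 (Stapler): customer_id=4 -> matches Helen
All 6 rows appear; 1 has NULL customer.

SQL:
SELECT a.product, b.name AS customer
FROM orders a
LEFT JOIN customers b ON a.customer_id = b.id

Result:
product  | customer
---------+---------
Lamp     | Aaron   
Cable    | Dave    
Keyboard | NULL    
Laptop   | Dave    
Monitor  | Helen   
Stapler  | Helen   


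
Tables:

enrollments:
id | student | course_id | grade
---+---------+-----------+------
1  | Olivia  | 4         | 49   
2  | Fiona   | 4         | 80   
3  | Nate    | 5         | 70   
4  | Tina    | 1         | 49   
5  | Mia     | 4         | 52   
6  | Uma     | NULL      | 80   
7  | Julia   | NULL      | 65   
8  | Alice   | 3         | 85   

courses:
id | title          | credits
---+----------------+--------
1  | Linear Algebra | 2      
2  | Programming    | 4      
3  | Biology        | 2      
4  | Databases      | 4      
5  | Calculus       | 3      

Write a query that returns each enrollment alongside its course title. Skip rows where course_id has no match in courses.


INNER JOIN keeps only enrollments rows whose course_id matches an id in courses. Walk through each enrollment:
  - enrollment 1 (Olivia): course_id=4 -> matches Databases
  - enrollment 2 (Fiona): course_id=4 -> matches Databases
  - enrollment 3 (Nate): course_id=5 -> matches Calculus
  - enrollment 4 (Tina): course_id=1 -> matches Linear Algebra
  - enrollment 5 (Mia): course_id=4 -> matches Databases
  - enrollment 6 (Uma): course_id=NULL, no match -> dropped
  - enrollment 7 (Julia): course_id=NULL, no match -> dropped
  - enrollment 8 (Alice): course_id=3 -> matches Biology
So 2 of 8 rows are dropped.

SQL:
SELECT a.student, b.title AS course
FROM enrollments a
INNER JOIN courses b ON a.course_id = b.id

Result:
student | course        
--------+---------------
Olivia  | Databases     
Fiona   | Databases     
Nate    | Calculus      
Tina    | Linear Algebra
Mia     | Databases     
Alice   | Biology       


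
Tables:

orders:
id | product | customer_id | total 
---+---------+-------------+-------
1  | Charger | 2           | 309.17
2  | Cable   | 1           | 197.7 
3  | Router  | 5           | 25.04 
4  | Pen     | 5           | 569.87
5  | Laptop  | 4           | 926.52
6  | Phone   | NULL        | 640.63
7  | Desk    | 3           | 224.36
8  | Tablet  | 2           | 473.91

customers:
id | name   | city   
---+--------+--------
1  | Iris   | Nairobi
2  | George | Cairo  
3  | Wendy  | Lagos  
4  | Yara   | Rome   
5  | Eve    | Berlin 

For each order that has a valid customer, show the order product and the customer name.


INNER JOIN keeps only orders rows whose customer_id matches an id in customers. Walk through each order:
  - order 1 (Charger): customer_id=2 -> matches George
  - order 2 (Cable): customer_id=1 -> matches Iris
  - order 3 (Router): customer_id=5 -> matches Eve
  - order 4 (Pen): customer_id=5 -> matches Eve
  - order 5 (Laptop): customer_id=4 -> matches Yara
  - order 6 (Phone): customer_id=NULL, no match -> dropped
  - order 7 (Desk): customer_id=3 -> matches Wendy
  - order 8 (Tablet): customer_id=2 -> matches George
So 1 of 8 rows is dropped.

SQL:
SELECT a.product, b.name AS customer
FROM orders a
INNER JOIN customers b ON a.customer_id = b.id

Result:
product | customer
--------+---------
Charger | George  
Cable   | Iris    
Router  | Eve     
Pen     | Eve     
Laptop  | Yara    
Desk    | Wendy   
Tablet  | George  


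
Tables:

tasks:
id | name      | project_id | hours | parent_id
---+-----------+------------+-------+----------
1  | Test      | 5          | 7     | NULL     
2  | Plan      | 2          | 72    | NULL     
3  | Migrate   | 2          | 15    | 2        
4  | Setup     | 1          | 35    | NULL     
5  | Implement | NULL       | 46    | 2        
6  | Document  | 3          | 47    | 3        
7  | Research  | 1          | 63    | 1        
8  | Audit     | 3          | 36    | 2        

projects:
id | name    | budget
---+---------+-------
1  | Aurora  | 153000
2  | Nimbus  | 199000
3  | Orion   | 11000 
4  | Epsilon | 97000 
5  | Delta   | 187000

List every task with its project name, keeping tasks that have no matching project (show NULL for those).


LEFT JOIN keeps every row from tasks (the left table); where project_id has no match in projects, the project columns become NULL. Walk through each task:
  - task 1 (Test): project_id=5 -> matches Delta
  - task 2 (Plan): project_id=2 -> matches Nimbus
  - task 3 (Migrate): project_id=2 -> matches Nimbus
  - task 4 (Setup): project_id=1 -> matches Aurora
  - task 5 (Implement): project_id=NULL, no match -> kept with NULL
  - task 6 (Document): project_id=3 -> matches Orion
  - task 7 (Research): project_id=1 -> matches Aurora
  - task 8 (Audit): project_id=3 -> matches Orion
All 8 rows appear; 1 has NULL project.

SQL:
SELECT a.name, b.name AS project
FROM tasks a
LEFT JOIN projects b ON a.project_id = b.id

Result:
name      | project
----------+--------
Test      | Delta  
Plan      | Nimbus 
Migrate   | Nimbus 
Setup     | Aurora 
Implement | NULL   
Document  | Orion  
Research  | Aurora 
Audit     | Orion  


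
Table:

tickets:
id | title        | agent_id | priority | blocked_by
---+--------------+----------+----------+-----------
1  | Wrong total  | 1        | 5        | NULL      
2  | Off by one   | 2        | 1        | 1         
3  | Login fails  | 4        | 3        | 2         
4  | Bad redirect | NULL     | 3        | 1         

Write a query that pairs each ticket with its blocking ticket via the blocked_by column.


This is a self-join: tickets is joined to a second copy of itself, matching each row's blocked_by to another row's id. Use LEFT JOIN so rows with blocked_by=NULL are kept.
  - ticket 1 (Wrong total): blocked_by=NULL -> NULL
  - ticket 2 (Off by one): blocked_by=1 -> Wrong total
  - ticket 3 (Login fails): blocked_by=2 -> Off by one
  - ticket 4 (Bad redirect): blocked_by=1 -> Wrong total

SQL:
SELECT a.title AS item, b.title AS blocked_by
FROM tickets a
LEFT JOIN tickets b ON a.blocked_by = b.id

Result:
item         | blocked_by 
-------------+------------
Wrong total  | NULL       
Off by one   | Wrong total
Login fails  | Off by one 
Bad redirect | Wrong total


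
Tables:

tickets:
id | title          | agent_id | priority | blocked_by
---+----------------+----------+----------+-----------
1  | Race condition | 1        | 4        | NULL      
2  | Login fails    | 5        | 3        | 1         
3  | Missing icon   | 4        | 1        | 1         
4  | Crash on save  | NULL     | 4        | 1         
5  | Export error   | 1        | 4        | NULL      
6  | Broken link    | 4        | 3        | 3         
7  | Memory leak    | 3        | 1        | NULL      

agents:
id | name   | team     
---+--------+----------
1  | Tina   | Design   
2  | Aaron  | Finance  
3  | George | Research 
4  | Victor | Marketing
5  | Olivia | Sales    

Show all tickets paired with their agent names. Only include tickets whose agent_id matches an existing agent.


INNER JOIN keeps only tickets rows whose agent_id matches an id in agents. Walk through each ticket:
  - ticket 1 (Race condition): agent_id=1 -> matches Tina
  - ticket 2 (Login fails): agent_id=5 -> matches Olivia
  - ticket 3 (Missing icon): agent_id=4 -> matches Victor
  - ticket 4 (Crash on save): agent_id=NULL, no match -> dropped
  - ticket 5 (Export error): agent_id=1 -> matches Tina
  - ticket 6 (Broken link): agent_id=4 -> matches Victor
  - ticket 7 (Memory leak): agent_id=3 -> matches George
So 1 of 7 rows is dropped.

SQL:
SELECT a.title, b.name AS agent
FROM tickets a
INNER JOIN agents b ON a.agent_id = b.id

Result:
title          | agent 
---------------+-------
Race condition | Tina  
Login fails    | Olivia
Missing icon   | Victor
Export error   | Tina  
Broken link    | Victor
Memory leak    | George


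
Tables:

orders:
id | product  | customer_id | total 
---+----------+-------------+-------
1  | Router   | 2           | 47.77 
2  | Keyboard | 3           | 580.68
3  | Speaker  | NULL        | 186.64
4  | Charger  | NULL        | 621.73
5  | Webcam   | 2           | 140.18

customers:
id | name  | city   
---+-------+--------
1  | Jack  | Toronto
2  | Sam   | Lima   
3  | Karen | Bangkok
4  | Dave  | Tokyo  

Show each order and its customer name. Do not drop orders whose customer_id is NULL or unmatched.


LEFT JOIN keeps every row from orders (the left table); where customer_id has no match in customers, the customer columns become NULL. Walk through each order:
  - order 1 (Router): customer_id=2 -> matches Sam
  - order 2 (Keyboard): customer_id=3 -> matches Karen
  - order 3 (Speaker): customer_id=NULL, no match -> kept with NULL
  - order 4 (Charger): customer_id=NULL, no match -> kept with NULL
  - order 5 (Webcam): customer_id=2 -> matches Sam
All 5 rows appear; 2 have NULL customer.

SQL:
SELECT a.product, b.name AS customer
FROM orders a
LEFT JOIN customers b ON a.customer_id = b.id

Result:
product  | customer
---------+---------
Router   | Sam     
Keyboard | Karen   
Speaker  | NULL    
Charger  | NULL    
Webcam   | Sam     


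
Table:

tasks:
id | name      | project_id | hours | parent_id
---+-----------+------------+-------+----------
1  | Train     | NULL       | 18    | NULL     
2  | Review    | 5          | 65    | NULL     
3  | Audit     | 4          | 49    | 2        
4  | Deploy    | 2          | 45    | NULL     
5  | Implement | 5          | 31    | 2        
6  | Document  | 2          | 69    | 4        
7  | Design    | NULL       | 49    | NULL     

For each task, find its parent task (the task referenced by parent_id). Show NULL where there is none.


This is a self-join: tasks is joined to a second copy of itself, matching each row's parent_id to another row's id. Use LEFT JOIN so rows with parent_id=NULL are kept.
  - task 1 (Train): parent_id=NULL -> NULL
  - task 2 (Review): parent_id=NULL -> NULL
  - task 3 (Audit): parent_id=2 -> Review
  - task 4 (Deploy): parent_id=NULL -> NULL
  - task 5 (Implement): parent_id=2 -> Review
  - task 6 (Document): parent_id=4 -> Deploy
  - task 7 (Design): parent_id=NULL -> NULL

SQL:
SELECT a.name AS item, b.name AS parent
FROM tasks a
LEFT JOIN tasks b ON a.parent_id = b.id

Result:
item      | parent
----------+-------
Train     | NULL  
Review    | NULL  
Audit     | Review
Deploy    | NULL  
Implement | Review
Document  | Deploy
Design    | NULL  


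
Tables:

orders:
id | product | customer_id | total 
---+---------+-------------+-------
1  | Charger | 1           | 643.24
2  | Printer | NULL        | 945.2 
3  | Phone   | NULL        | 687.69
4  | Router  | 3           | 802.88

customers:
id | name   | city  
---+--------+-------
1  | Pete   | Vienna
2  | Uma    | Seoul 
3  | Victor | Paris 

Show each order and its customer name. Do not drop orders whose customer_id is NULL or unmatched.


LEFT JOIN keeps every row from orders (the left table); where customer_id has no match in customers, the customer columns become NULL. Walk through each order:
  - order 1 (Charger): customer_id=1 -> matches Pete
  - order 2 (Printer): customer_id=NULL, no match -> kept with NULL
  - order 3 (Phone): customer_id=NULL, no match -> kept with NULL
  - order 4 (Router): customer_id=3 -> matches Victor
All 4 rows appear; 2 have NULL customer.

SQL:
SELECT a.product, b.name AS customer
FROM orders a
LEFT JOIN customers b ON a.customer_id = b.id

Result:
product | customer
--------+---------
Charger | Pete    
Printer | NULL    
Phone   | NULL    
Router  | Victor  


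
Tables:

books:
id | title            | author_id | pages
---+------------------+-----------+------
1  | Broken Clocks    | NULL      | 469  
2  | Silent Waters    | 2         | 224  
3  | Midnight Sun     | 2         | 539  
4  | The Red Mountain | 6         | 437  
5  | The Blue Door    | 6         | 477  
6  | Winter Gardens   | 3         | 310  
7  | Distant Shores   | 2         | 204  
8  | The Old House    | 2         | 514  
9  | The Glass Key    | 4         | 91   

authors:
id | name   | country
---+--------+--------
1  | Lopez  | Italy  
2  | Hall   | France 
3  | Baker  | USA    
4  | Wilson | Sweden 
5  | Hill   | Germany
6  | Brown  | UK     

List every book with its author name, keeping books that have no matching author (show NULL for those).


LEFT JOIN keeps every row from books (the left table); where author_id has no match in authors, the author columns become NULL. Walk through each book:
  - book 1 (Broken Clocks): author_id=NULL, no match -> kept with NULL
  - book 2 (Silent Waters): author_id=2 -> matches Hall
  - book 3 (Midnight Sun): author_id=2 -> matches Hall
  - book 4 (The Red Mountain): author_id=6 -> matches Brown
  - book 5 (The Blue Door): author_id=6 -> matches Brown
  - book 6 (Winter Gardens): author_id=3 -> matches Baker
  - book 7 (Distant Shores): author_id=2 -> matches Hall
  - book 8 (The Old House): author_id=2 -> matches Hall
  - book 9 (The Glass Key): author_id=4 -> matches Wilson
All 9 rows appear; 1 has NULL author.

SQL:
SELECT a.title, b.name AS author
FROM books a
LEFT JOIN authors b ON a.author_id = b.id

Result:
title            | author
-----------------+-------
Broken Clocks    | NULL  
Silent Waters    | Hall  
Midnight Sun     | Hall  
The Red Mountain | Brown 
The Blue Door    | Brown 
Winter Gardens   | Baker 
Distant Shores   | Hall  
The Old House    | Hall  
The Glass Key    | Wilson


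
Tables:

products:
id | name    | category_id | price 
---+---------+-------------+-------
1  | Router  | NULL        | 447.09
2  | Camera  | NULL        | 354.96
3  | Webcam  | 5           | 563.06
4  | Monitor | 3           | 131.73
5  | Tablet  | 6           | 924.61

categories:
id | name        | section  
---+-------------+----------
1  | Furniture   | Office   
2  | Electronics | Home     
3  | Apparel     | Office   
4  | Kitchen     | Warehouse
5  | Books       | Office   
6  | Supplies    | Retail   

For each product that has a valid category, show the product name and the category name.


INNER JOIN keeps only products rows whose category_id matches an id in categories. Walk through each product:
  - product 1 (Router): category_id=NULL, no match -> dropped
  - product 2 (Camera): category_id=NULL, no match -> dropped
  - product 3 (Webcam): category_id=5 -> matches Books
  - product 4 (Monitor): category_id=3 -> matches Apparel
  - product 5 (Tablet): category_id=6 -> matches Supplies
So 2 of 5 rows are dropped.

SQL:
SELECT a.name, b.name AS category
FROM products a
INNER JOIN categories b ON a.category_id = b.id

Result:
name    | category
--------+---------
Webcam  | Books   
Monitor | Apparel 
Tablet  | Supplies


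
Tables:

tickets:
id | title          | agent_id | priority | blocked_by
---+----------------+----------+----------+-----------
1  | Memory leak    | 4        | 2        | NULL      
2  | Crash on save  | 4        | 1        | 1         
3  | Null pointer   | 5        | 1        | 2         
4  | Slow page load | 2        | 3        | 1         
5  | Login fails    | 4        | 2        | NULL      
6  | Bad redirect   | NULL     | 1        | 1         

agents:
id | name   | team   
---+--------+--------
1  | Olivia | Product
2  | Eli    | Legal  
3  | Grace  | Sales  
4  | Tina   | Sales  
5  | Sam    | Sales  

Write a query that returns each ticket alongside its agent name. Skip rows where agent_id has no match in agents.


INNER JOIN keeps only tickets rows whose agent_id matches an id in agents. Walk through each ticket:
  - ticket 1 (Memory leak): agent_id=4 -> matches Tina
  - ticket 2 (Crash on save): agent_id=4 -> matches Tina
  - ticket 3 (Null pointer): agent_id=5 -> matches Sam
  - ticket 4 (Slow page load): agent_id=2 -> matches Eli
  - ticket 5 (Login fails): agent_id=4 -> matches Tina
  - ticket 6 (Bad redirect): agent_id=NULL, no match -> dropped
So 1 of 6 rows is dropped.

SQL:
SELECT a.title, b.name AS agent
FROM tickets a
INNER JOIN agents b ON a.agent_id = b.id

Result:
title          | agent
---------------+------
Memory leak    | Tina 
Crash on save  | Tina 
Null pointer   | Sam  
Slow page load | Eli  
Login fails    | Tina 
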